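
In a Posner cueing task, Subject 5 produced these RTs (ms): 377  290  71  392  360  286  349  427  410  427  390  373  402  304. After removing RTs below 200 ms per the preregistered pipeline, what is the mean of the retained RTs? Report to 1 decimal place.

Excluded: 71
Retained (n=13): Σ = 4787
Mean = 4787/13 = 368.2308

368.2 ms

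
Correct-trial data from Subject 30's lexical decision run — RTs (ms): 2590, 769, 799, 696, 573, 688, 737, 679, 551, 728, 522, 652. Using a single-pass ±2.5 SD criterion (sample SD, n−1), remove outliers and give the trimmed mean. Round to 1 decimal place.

n = 12, ΣRT = 9984, M = 832.000
Σ(x−M)² = 3452646.00; s = √(3452646.00/11) = 560.247
Cutoffs: 832.000 ± 2.5·560.247 → [-568.6, 2232.6]
Outside: 2590 → excluded.
Retained (n=11): Σ = 7394, mean = 7394/11 = 672.182

672.2 ms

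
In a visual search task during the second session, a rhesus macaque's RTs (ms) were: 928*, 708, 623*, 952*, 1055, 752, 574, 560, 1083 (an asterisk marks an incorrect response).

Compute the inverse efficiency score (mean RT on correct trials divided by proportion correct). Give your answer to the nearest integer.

Correct trials (n=6): 708, 1055, 752, 574, 560, 1083
Mean correct RT = 4732/6 = 788.6667 ms
Proportion correct = 6/9
IES = 788.6667 / (6/9) = 1183.000 ms

1183 ms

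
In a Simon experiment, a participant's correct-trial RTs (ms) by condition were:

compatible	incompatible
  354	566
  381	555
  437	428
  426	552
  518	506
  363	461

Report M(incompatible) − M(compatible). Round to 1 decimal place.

98.2 ms

M(compatible) = 2479/6 = 413.167
M(incompatible) = 3068/6 = 511.333
Difference = 511.333 − 413.167 = 98.167 ms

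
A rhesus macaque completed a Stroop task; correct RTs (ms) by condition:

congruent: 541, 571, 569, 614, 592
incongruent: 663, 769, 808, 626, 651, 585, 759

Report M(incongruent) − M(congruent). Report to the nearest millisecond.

M(congruent) = 2887/5 = 577.400
M(incongruent) = 4861/7 = 694.429
Difference = 694.429 − 577.400 = 117.029 ms

117 ms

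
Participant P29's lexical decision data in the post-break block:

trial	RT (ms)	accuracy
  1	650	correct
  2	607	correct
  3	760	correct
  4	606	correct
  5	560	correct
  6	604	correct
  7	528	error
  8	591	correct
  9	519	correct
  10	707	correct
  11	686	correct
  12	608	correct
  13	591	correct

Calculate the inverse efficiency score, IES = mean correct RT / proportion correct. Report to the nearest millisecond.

Correct trials (n=12): 650, 607, 760, 606, 560, 604, 591, 519, 707, 686, 608, 591
Mean correct RT = 7489/12 = 624.0833 ms
Proportion correct = 12/13
IES = 624.0833 / (12/13) = 676.090 ms

676 ms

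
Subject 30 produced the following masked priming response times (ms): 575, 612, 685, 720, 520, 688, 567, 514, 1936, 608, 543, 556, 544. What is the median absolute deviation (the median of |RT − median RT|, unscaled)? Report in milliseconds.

Sorted: 514, 520, 543, 544, 556, 567, 575, 608, 612, 685, 688, 720, 1936 → median = 575
|x − 575|: 0, 37, 110, 145, 55, 113, 8, 61, 1361, 33, 32, 19, 31
Sorted deviations: 0, 8, 19, 31, 32, 33, 37, 55, 61, 110, 113, 145, 1361 → MAD = 37

37 ms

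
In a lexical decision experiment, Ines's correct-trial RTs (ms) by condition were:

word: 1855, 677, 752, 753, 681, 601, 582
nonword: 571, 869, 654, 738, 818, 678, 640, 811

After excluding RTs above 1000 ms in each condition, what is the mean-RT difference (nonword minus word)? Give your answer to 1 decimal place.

48.0 ms

word: exclude 1855
M(word) = 4046/6 = 674.333
M(nonword) = 5779/8 = 722.375
Difference = 722.375 − 674.333 = 48.042 ms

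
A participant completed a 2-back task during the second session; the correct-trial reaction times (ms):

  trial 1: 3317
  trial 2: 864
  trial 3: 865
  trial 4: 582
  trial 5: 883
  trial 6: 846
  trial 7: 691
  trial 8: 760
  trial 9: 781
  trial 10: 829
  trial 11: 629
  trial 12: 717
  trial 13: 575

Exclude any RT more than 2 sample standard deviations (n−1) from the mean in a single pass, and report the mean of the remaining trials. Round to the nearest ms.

n = 13, ΣRT = 12339, M = 949.154
Σ(x−M)² = 6212367.69; s = √(6212367.69/12) = 719.512
Cutoffs: 949.154 ± 2·719.512 → [-489.9, 2388.2]
Outside: 3317 → excluded.
Retained (n=12): Σ = 9022, mean = 9022/12 = 751.833

752 ms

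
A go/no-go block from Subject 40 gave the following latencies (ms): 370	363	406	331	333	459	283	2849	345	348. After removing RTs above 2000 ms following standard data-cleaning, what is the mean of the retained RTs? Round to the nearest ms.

Excluded: 2849
Retained (n=9): Σ = 3238
Mean = 3238/9 = 359.7778

360 ms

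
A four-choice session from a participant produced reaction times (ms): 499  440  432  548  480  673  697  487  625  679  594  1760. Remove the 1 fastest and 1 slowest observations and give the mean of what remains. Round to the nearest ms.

Sorted: 432, 440, 480, 487, 499, 548, 594, 625, 673, 679, 697, 1760
Drop lowest 1 (432) and highest 1 (1760)
Remaining (n=10): Σ = 5722, mean = 5722/10 = 572.200

572 ms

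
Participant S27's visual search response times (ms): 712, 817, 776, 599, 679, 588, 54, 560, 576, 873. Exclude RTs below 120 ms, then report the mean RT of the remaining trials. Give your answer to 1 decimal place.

Excluded: 54
Retained (n=9): Σ = 6180
Mean = 6180/9 = 686.6667

686.7 ms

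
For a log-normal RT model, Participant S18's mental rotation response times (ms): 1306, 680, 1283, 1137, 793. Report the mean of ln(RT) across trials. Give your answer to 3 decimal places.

6.913

ln(RT): 7.1747, 6.5221, 7.1570, 7.0361, 6.6758
Σ ln(RT) = 34.5657
Mean = 34.5657/5 = 6.91315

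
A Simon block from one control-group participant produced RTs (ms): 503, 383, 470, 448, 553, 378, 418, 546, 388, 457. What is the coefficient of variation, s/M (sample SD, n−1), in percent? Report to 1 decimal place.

n = 10, Σ = 4544, M = 454.4000
Σ(x−M)² = 37434.400; s = √(37434.400/9) = 64.4932
CV = 64.4932 / 454.4000 = 0.14193 = 14.193%

14.2%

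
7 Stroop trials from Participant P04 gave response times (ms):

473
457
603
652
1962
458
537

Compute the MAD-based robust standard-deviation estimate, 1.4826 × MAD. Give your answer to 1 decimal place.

Sorted: 457, 458, 473, 537, 603, 652, 1962 → median = 537
|x − 537| sorted: 0, 64, 66, 79, 80, 115, 1425 → MAD = 79
Robust SD ≈ 1.4826 × 79 = 117.125

117.1 ms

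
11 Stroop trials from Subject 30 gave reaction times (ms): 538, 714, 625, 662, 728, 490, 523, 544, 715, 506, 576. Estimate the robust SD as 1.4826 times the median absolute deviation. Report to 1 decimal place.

Sorted: 490, 506, 523, 538, 544, 576, 625, 662, 714, 715, 728 → median = 576
|x − 576| sorted: 0, 32, 38, 49, 53, 70, 86, 86, 138, 139, 152 → MAD = 70
Robust SD ≈ 1.4826 × 70 = 103.782

103.8 ms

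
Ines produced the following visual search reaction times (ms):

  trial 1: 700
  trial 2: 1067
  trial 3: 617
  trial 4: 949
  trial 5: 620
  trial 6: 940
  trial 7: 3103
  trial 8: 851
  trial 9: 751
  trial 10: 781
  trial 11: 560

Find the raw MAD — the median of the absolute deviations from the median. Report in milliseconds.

Sorted: 560, 617, 620, 700, 751, 781, 851, 940, 949, 1067, 3103 → median = 781
|x − 781|: 81, 286, 164, 168, 161, 159, 2322, 70, 30, 0, 221
Sorted deviations: 0, 30, 70, 81, 159, 161, 164, 168, 221, 286, 2322 → MAD = 161

161 ms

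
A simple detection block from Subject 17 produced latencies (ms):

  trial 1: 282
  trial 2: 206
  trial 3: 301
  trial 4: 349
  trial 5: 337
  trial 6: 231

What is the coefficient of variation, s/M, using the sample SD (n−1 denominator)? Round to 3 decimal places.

0.200

n = 6, Σ = 1706, M = 284.3333
Σ(x−M)² = 16219.333; s = √(16219.333/5) = 56.9550
CV = 56.9550 / 284.3333 = 0.20031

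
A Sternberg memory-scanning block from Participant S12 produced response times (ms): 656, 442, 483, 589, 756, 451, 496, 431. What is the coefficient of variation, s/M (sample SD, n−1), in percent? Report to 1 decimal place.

21.9%

n = 8, Σ = 4304, M = 538.0000
Σ(x−M)² = 97072.000; s = √(97072.000/7) = 117.7600
CV = 117.7600 / 538.0000 = 0.21888 = 21.888%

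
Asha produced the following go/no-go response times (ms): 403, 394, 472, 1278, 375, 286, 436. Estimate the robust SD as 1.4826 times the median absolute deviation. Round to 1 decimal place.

48.9 ms

Sorted: 286, 375, 394, 403, 436, 472, 1278 → median = 403
|x − 403| sorted: 0, 9, 28, 33, 69, 117, 875 → MAD = 33
Robust SD ≈ 1.4826 × 33 = 48.926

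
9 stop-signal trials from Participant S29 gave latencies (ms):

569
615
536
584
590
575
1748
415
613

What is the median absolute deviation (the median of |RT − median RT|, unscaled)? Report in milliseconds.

Sorted: 415, 536, 569, 575, 584, 590, 613, 615, 1748 → median = 584
|x − 584|: 15, 31, 48, 0, 6, 9, 1164, 169, 29
Sorted deviations: 0, 6, 9, 15, 29, 31, 48, 169, 1164 → MAD = 29

29 ms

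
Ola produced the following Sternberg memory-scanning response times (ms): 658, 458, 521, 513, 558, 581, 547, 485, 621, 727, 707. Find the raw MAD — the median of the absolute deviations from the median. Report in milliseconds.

Sorted: 458, 485, 513, 521, 547, 558, 581, 621, 658, 707, 727 → median = 558
|x − 558|: 100, 100, 37, 45, 0, 23, 11, 73, 63, 169, 149
Sorted deviations: 0, 11, 23, 37, 45, 63, 73, 100, 100, 149, 169 → MAD = 63

63 ms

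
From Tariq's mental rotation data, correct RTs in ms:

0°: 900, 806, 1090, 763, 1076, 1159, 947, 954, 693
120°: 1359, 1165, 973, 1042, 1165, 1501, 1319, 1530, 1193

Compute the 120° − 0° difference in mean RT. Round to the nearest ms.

M(0°) = 8388/9 = 932.000
M(120°) = 11247/9 = 1249.667
Difference = 1249.667 − 932.000 = 317.667 ms

318 ms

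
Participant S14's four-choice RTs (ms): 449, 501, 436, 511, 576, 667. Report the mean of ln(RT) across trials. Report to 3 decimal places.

ln(RT): 6.1070, 6.2166, 6.0776, 6.2364, 6.3561, 6.5028
Σ ln(RT) = 37.4965
Mean = 37.4965/6 = 6.24942

6.249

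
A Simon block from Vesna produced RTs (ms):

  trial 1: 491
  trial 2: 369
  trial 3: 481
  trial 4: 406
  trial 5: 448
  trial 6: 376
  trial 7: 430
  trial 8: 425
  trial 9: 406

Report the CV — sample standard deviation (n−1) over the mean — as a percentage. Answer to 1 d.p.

n = 9, Σ = 3832, M = 425.7778
Σ(x−M)² = 14299.556; s = √(14299.556/8) = 42.2782
CV = 42.2782 / 425.7778 = 0.09930 = 9.930%

9.9%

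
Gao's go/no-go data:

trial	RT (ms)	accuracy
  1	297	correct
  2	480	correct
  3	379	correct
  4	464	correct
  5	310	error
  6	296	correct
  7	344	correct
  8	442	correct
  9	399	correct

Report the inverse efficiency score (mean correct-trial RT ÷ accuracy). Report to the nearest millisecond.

436 ms

Correct trials (n=8): 297, 480, 379, 464, 296, 344, 442, 399
Mean correct RT = 3101/8 = 387.6250 ms
Proportion correct = 8/9
IES = 387.6250 / (8/9) = 436.078 ms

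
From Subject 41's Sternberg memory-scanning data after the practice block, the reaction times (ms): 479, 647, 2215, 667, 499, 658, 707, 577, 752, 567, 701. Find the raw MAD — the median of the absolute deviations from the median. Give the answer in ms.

Sorted: 479, 499, 567, 577, 647, 658, 667, 701, 707, 752, 2215 → median = 658
|x − 658|: 179, 11, 1557, 9, 159, 0, 49, 81, 94, 91, 43
Sorted deviations: 0, 9, 11, 43, 49, 81, 91, 94, 159, 179, 1557 → MAD = 81

81 ms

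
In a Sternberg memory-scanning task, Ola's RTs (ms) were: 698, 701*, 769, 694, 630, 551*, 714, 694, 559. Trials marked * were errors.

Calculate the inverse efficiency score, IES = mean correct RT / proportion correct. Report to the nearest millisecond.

Correct trials (n=7): 698, 769, 694, 630, 714, 694, 559
Mean correct RT = 4758/7 = 679.7143 ms
Proportion correct = 7/9
IES = 679.7143 / (7/9) = 873.918 ms

874 ms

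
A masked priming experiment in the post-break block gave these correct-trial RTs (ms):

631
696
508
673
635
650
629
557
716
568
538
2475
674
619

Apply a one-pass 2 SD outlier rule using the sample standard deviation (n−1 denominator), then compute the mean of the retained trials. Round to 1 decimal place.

622.6 ms

n = 14, ΣRT = 10569, M = 754.929
Σ(x−M)² = 3234130.93; s = √(3234130.93/13) = 498.778
Cutoffs: 754.929 ± 2·498.778 → [-242.6, 1752.5]
Outside: 2475 → excluded.
Retained (n=13): Σ = 8094, mean = 8094/13 = 622.615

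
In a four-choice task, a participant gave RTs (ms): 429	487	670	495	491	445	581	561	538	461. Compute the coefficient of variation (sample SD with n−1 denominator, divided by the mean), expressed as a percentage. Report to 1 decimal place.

14.2%

n = 10, Σ = 5158, M = 515.8000
Σ(x−M)² = 47991.600; s = √(47991.600/9) = 73.0233
CV = 73.0233 / 515.8000 = 0.14157 = 14.157%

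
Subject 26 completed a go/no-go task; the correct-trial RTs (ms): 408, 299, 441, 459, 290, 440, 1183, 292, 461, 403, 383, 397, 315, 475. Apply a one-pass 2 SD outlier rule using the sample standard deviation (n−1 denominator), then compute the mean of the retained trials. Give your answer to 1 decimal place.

n = 14, ΣRT = 6246, M = 446.143
Σ(x−M)² = 640949.71; s = √(640949.71/13) = 222.045
Cutoffs: 446.143 ± 2·222.045 → [2.1, 890.2]
Outside: 1183 → excluded.
Retained (n=13): Σ = 5063, mean = 5063/13 = 389.462

389.5 ms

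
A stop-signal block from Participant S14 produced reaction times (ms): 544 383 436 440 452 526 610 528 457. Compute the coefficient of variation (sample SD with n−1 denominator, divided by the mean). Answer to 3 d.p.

0.144

n = 9, Σ = 4376, M = 486.2222
Σ(x−M)² = 39325.556; s = √(39325.556/8) = 70.1120
CV = 70.1120 / 486.2222 = 0.14420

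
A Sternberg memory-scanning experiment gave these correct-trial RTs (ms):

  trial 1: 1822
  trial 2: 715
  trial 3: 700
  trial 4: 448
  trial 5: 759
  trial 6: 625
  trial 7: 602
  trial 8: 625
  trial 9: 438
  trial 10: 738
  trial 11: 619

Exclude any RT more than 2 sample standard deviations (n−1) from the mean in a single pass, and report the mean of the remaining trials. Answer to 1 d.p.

n = 11, ΣRT = 8091, M = 735.545
Σ(x−M)² = 1409698.73; s = √(1409698.73/10) = 375.460
Cutoffs: 735.545 ± 2·375.460 → [-15.4, 1486.5]
Outside: 1822 → excluded.
Retained (n=10): Σ = 6269, mean = 6269/10 = 626.900

626.9 ms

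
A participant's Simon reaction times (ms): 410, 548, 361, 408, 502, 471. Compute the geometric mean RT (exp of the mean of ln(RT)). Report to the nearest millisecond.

446 ms

ln(RT): 6.0162, 6.3063, 5.8889, 6.0113, 6.2186, 6.1549
Mean ln(RT) = 36.5960/6 = 6.09934
Geometric mean = exp(6.09934) = 445.56 ms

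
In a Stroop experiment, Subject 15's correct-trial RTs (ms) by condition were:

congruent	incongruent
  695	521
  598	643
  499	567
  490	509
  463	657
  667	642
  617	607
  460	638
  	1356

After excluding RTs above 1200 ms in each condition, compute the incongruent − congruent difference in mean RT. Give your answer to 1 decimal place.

36.9 ms

incongruent: exclude 1356
M(congruent) = 4489/8 = 561.125
M(incongruent) = 4784/8 = 598.000
Difference = 598.000 − 561.125 = 36.875 ms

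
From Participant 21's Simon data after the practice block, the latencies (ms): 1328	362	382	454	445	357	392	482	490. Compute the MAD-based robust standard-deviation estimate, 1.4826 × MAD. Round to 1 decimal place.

Sorted: 357, 362, 382, 392, 445, 454, 482, 490, 1328 → median = 445
|x − 445| sorted: 0, 9, 37, 45, 53, 63, 83, 88, 883 → MAD = 53
Robust SD ≈ 1.4826 × 53 = 78.578

78.6 ms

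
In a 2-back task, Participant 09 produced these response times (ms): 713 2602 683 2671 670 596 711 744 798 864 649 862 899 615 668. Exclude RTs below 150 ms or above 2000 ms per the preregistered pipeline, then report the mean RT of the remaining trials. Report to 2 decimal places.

Excluded: 2602, 2671
Retained (n=13): Σ = 9472
Mean = 9472/13 = 728.6154

728.62 ms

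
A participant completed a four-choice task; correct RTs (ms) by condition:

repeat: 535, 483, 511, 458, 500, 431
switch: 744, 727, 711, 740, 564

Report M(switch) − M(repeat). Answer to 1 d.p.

210.9 ms

M(repeat) = 2918/6 = 486.333
M(switch) = 3486/5 = 697.200
Difference = 697.200 − 486.333 = 210.867 ms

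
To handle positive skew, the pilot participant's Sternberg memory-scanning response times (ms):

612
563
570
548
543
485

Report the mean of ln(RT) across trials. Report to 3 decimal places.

6.314

ln(RT): 6.4167, 6.3333, 6.3456, 6.3063, 6.2971, 6.1841
Σ ln(RT) = 37.8832
Mean = 37.8832/6 = 6.31386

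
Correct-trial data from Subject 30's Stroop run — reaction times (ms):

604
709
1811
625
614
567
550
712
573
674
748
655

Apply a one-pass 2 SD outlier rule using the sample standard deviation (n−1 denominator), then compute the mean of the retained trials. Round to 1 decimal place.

n = 12, ΣRT = 8842, M = 736.833
Σ(x−M)² = 1301825.67; s = √(1301825.67/11) = 344.017
Cutoffs: 736.833 ± 2·344.017 → [48.8, 1424.9]
Outside: 1811 → excluded.
Retained (n=11): Σ = 7031, mean = 7031/11 = 639.182

639.2 ms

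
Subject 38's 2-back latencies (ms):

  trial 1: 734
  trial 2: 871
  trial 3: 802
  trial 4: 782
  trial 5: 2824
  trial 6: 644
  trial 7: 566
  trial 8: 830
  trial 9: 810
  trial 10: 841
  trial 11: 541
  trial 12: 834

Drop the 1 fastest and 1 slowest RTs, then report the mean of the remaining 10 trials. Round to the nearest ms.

771 ms

Sorted: 541, 566, 644, 734, 782, 802, 810, 830, 834, 841, 871, 2824
Drop lowest 1 (541) and highest 1 (2824)
Remaining (n=10): Σ = 7714, mean = 7714/10 = 771.400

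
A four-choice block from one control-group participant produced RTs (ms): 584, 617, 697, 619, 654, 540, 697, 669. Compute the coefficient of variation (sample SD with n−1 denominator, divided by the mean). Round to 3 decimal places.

0.087

n = 8, Σ = 5077, M = 634.6250
Σ(x−M)² = 21409.875; s = √(21409.875/7) = 55.3042
CV = 55.3042 / 634.6250 = 0.08714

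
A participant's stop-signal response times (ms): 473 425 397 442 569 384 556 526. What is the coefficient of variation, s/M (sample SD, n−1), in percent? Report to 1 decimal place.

n = 8, Σ = 3772, M = 471.5000
Σ(x−M)² = 35858.000; s = √(35858.000/7) = 71.5721
CV = 71.5721 / 471.5000 = 0.15180 = 15.180%

15.2%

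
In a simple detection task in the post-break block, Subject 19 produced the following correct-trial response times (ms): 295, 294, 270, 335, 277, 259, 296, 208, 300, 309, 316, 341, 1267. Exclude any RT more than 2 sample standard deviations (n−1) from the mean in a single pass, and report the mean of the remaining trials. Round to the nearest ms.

n = 13, ΣRT = 4767, M = 366.692
Σ(x−M)² = 892160.77; s = √(892160.77/12) = 272.666
Cutoffs: 366.692 ± 2·272.666 → [-178.6, 912.0]
Outside: 1267 → excluded.
Retained (n=12): Σ = 3500, mean = 3500/12 = 291.667

292 ms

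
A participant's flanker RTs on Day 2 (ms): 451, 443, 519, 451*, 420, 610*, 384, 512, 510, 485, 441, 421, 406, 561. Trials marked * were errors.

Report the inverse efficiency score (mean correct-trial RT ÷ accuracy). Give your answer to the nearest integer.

540 ms

Correct trials (n=12): 451, 443, 519, 420, 384, 512, 510, 485, 441, 421, 406, 561
Mean correct RT = 5553/12 = 462.7500 ms
Proportion correct = 12/14
IES = 462.7500 / (12/14) = 539.875 ms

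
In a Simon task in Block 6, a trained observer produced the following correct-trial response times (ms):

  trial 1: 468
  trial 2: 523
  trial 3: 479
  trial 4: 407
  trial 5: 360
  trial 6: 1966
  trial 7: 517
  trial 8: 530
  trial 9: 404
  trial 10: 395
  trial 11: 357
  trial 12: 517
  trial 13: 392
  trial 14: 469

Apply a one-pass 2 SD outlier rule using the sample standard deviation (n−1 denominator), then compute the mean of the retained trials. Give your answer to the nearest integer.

n = 14, ΣRT = 7784, M = 556.000
Σ(x−M)² = 2190288.00; s = √(2190288.00/13) = 410.468
Cutoffs: 556.000 ± 2·410.468 → [-264.9, 1376.9]
Outside: 1966 → excluded.
Retained (n=13): Σ = 5818, mean = 5818/13 = 447.538

448 ms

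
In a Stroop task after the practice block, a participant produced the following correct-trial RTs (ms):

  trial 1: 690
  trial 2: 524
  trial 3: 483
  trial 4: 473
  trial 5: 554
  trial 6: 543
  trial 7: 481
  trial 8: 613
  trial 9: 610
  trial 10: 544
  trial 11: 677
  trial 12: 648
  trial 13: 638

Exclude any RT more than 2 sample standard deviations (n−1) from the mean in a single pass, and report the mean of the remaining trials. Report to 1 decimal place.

n = 13, ΣRT = 7478, M = 575.231
Σ(x−M)² = 68326.31; s = √(68326.31/12) = 75.458
Cutoffs: 575.231 ± 2·75.458 → [424.3, 726.1]
No RTs fall outside the cutoffs; all 13 retained. Mean = 7478/13 = 575.231

575.2 ms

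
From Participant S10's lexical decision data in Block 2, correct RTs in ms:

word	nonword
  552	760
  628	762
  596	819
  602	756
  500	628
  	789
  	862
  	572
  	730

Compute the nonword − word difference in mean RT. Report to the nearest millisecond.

M(word) = 2878/5 = 575.600
M(nonword) = 6678/9 = 742.000
Difference = 742.000 − 575.600 = 166.400 ms

166 ms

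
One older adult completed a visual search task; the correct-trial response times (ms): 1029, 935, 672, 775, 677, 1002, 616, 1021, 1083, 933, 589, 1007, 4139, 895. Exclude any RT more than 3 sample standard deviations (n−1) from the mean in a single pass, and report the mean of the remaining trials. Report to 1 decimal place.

864.2 ms

n = 14, ΣRT = 15373, M = 1098.071
Σ(x−M)² = 10325546.93; s = √(10325546.93/13) = 891.220
Cutoffs: 1098.071 ± 3·891.220 → [-1575.6, 3771.7]
Outside: 4139 → excluded.
Retained (n=13): Σ = 11234, mean = 11234/13 = 864.154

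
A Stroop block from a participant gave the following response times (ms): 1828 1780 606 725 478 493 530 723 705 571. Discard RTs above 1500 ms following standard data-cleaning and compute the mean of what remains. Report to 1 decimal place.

603.9 ms

Excluded: 1780, 1828
Retained (n=8): Σ = 4831
Mean = 4831/8 = 603.8750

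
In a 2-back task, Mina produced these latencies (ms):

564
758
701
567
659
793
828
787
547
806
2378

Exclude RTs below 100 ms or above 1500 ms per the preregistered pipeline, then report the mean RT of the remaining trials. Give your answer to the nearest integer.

701 ms

Excluded: 2378
Retained (n=10): Σ = 7010
Mean = 7010/10 = 701.0000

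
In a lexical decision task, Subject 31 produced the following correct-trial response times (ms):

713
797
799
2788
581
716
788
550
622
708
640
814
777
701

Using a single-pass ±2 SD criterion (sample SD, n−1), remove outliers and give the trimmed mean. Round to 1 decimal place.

n = 14, ΣRT = 11994, M = 856.714
Σ(x−M)² = 4108626.86; s = √(4108626.86/13) = 562.182
Cutoffs: 856.714 ± 2·562.182 → [-267.6, 1981.1]
Outside: 2788 → excluded.
Retained (n=13): Σ = 9206, mean = 9206/13 = 708.154

708.2 ms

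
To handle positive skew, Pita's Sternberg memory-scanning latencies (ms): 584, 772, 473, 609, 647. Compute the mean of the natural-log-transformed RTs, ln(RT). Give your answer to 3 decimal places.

6.412

ln(RT): 6.3699, 6.6490, 6.1591, 6.4118, 6.4723
Σ ln(RT) = 32.0621
Mean = 32.0621/5 = 6.41243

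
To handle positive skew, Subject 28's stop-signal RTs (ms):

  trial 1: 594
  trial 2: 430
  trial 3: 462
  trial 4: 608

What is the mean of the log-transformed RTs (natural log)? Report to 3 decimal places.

ln(RT): 6.3869, 6.0638, 6.1356, 6.4102
Σ ln(RT) = 24.9964
Mean = 24.9964/4 = 6.24910

6.249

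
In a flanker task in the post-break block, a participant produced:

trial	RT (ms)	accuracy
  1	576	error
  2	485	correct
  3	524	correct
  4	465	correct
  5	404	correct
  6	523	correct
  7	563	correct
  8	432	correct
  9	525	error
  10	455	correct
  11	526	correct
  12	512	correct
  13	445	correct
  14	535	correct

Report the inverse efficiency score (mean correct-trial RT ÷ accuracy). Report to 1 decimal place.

570.6 ms

Correct trials (n=12): 485, 524, 465, 404, 523, 563, 432, 455, 526, 512, 445, 535
Mean correct RT = 5869/12 = 489.0833 ms
Proportion correct = 12/14
IES = 489.0833 / (12/14) = 570.597 ms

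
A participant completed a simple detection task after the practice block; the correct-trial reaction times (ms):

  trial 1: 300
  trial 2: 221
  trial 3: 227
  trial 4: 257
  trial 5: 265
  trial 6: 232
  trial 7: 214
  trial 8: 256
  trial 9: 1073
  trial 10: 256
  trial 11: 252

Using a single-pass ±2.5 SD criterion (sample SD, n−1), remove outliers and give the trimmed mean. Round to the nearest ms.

248 ms

n = 11, ΣRT = 3553, M = 323.000
Σ(x−M)² = 624550.00; s = √(624550.00/10) = 249.910
Cutoffs: 323.000 ± 2.5·249.910 → [-301.8, 947.8]
Outside: 1073 → excluded.
Retained (n=10): Σ = 2480, mean = 2480/10 = 248.000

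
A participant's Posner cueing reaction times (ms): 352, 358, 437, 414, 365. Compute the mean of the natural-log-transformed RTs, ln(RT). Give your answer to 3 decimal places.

5.950

ln(RT): 5.8636, 5.8805, 6.0799, 6.0259, 5.8999
Σ ln(RT) = 29.7499
Mean = 29.7499/5 = 5.94997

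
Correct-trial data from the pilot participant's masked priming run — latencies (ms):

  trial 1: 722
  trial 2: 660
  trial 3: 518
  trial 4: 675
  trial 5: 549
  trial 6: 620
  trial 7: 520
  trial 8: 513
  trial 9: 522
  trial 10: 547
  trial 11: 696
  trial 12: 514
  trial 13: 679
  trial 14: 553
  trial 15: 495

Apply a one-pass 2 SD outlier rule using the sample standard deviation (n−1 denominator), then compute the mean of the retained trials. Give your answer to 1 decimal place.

n = 15, ΣRT = 8783, M = 585.533
Σ(x−M)² = 89643.73; s = √(89643.73/14) = 80.020
Cutoffs: 585.533 ± 2·80.020 → [425.5, 745.6]
No RTs fall outside the cutoffs; all 15 retained. Mean = 8783/15 = 585.533

585.5 ms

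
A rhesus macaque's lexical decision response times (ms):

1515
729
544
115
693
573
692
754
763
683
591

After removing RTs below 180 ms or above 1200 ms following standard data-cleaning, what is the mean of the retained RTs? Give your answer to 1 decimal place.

Excluded: 115, 1515
Retained (n=9): Σ = 6022
Mean = 6022/9 = 669.1111

669.1 ms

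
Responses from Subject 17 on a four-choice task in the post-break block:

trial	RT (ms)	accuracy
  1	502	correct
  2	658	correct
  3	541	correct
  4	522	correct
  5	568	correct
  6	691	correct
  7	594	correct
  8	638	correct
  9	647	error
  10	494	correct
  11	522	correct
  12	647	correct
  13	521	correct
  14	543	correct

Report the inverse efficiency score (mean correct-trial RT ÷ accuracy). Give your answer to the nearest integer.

616 ms

Correct trials (n=13): 502, 658, 541, 522, 568, 691, 594, 638, 494, 522, 647, 521, 543
Mean correct RT = 7441/13 = 572.3846 ms
Proportion correct = 13/14
IES = 572.3846 / (13/14) = 616.414 ms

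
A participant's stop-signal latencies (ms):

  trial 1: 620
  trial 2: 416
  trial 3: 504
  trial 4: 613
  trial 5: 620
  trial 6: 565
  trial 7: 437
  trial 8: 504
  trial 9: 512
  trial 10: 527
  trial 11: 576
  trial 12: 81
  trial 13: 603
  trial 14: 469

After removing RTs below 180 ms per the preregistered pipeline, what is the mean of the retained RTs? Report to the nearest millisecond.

536 ms

Excluded: 81
Retained (n=13): Σ = 6966
Mean = 6966/13 = 535.8462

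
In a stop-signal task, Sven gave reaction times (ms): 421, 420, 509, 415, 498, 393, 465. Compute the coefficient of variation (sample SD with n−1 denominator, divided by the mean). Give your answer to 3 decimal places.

n = 7, Σ = 3121, M = 445.8571
Σ(x−M)² = 12104.857; s = √(12104.857/6) = 44.9163
CV = 44.9163 / 445.8571 = 0.10074

0.101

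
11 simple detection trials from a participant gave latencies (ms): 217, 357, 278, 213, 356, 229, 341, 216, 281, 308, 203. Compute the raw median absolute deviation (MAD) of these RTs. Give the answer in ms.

62 ms

Sorted: 203, 213, 216, 217, 229, 278, 281, 308, 341, 356, 357 → median = 278
|x − 278|: 61, 79, 0, 65, 78, 49, 63, 62, 3, 30, 75
Sorted deviations: 0, 3, 30, 49, 61, 62, 63, 65, 75, 78, 79 → MAD = 62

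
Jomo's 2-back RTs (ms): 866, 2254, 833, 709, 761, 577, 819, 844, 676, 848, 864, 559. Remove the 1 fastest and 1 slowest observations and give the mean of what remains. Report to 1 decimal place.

779.7 ms

Sorted: 559, 577, 676, 709, 761, 819, 833, 844, 848, 864, 866, 2254
Drop lowest 1 (559) and highest 1 (2254)
Remaining (n=10): Σ = 7797, mean = 7797/10 = 779.700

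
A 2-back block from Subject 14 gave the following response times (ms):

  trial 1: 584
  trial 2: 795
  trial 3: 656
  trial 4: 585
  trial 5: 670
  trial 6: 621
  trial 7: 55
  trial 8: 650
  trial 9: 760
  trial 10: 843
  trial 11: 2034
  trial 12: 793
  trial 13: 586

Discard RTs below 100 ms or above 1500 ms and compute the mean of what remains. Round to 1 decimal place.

Excluded: 55, 2034
Retained (n=11): Σ = 7543
Mean = 7543/11 = 685.7273

685.7 ms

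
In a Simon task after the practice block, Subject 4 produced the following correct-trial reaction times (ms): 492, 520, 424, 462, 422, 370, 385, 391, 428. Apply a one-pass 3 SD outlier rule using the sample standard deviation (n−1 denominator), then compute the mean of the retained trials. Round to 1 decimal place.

n = 9, ΣRT = 3894, M = 432.667
Σ(x−M)² = 20154.00; s = √(20154.00/8) = 50.192
Cutoffs: 432.667 ± 3·50.192 → [282.1, 583.2]
No RTs fall outside the cutoffs; all 9 retained. Mean = 3894/9 = 432.667

432.7 ms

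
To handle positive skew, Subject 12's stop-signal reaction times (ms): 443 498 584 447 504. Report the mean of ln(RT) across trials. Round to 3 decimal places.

ln(RT): 6.0936, 6.2106, 6.3699, 6.1026, 6.2226
Σ ln(RT) = 30.9992
Mean = 30.9992/5 = 6.19984

6.200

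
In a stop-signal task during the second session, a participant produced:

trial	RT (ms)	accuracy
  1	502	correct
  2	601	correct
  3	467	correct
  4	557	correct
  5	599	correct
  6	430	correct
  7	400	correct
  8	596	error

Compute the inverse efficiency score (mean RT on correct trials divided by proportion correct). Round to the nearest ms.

Correct trials (n=7): 502, 601, 467, 557, 599, 430, 400
Mean correct RT = 3556/7 = 508.0000 ms
Proportion correct = 7/8
IES = 508.0000 / (7/8) = 580.571 ms

581 ms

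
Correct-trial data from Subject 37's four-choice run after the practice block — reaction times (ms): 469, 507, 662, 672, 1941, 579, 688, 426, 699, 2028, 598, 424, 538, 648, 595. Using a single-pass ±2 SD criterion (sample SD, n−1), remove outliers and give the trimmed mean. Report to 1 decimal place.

n = 15, ΣRT = 11474, M = 764.933
Σ(x−M)² = 3549672.93; s = √(3549672.93/14) = 503.536
Cutoffs: 764.933 ± 2·503.536 → [-242.1, 1772.0]
Outside: 1941, 2028 → excluded.
Retained (n=13): Σ = 7505, mean = 7505/13 = 577.308

577.3 ms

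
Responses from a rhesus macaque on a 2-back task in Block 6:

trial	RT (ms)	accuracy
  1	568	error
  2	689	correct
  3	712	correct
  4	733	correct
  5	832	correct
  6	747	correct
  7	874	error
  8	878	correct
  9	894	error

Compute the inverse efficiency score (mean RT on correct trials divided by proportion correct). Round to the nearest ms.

1148 ms

Correct trials (n=6): 689, 712, 733, 832, 747, 878
Mean correct RT = 4591/6 = 765.1667 ms
Proportion correct = 6/9
IES = 765.1667 / (6/9) = 1147.750 ms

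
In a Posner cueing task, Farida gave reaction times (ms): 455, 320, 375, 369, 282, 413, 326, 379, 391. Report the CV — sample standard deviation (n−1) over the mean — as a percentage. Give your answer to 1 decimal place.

14.2%

n = 9, Σ = 3310, M = 367.7778
Σ(x−M)² = 21757.556; s = √(21757.556/8) = 52.1507
CV = 52.1507 / 367.7778 = 0.14180 = 14.180%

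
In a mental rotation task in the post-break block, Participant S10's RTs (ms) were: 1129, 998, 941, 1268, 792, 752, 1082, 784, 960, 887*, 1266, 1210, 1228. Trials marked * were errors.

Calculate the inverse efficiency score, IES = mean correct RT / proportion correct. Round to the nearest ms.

Correct trials (n=12): 1129, 998, 941, 1268, 792, 752, 1082, 784, 960, 1266, 1210, 1228
Mean correct RT = 12410/12 = 1034.1667 ms
Proportion correct = 12/13
IES = 1034.1667 / (12/13) = 1120.347 ms

1120 ms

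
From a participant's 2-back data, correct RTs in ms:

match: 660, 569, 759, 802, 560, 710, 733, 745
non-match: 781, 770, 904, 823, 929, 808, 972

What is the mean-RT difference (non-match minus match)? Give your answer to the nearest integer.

163 ms

M(match) = 5538/8 = 692.250
M(non-match) = 5987/7 = 855.286
Difference = 855.286 − 692.250 = 163.036 ms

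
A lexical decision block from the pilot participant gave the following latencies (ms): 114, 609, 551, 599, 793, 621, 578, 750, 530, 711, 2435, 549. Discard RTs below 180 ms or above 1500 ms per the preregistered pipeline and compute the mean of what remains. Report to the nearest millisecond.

629 ms

Excluded: 114, 2435
Retained (n=10): Σ = 6291
Mean = 6291/10 = 629.1000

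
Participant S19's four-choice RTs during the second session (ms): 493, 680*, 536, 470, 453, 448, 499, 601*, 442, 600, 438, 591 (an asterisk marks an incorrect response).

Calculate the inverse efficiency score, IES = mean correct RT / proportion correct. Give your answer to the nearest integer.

Correct trials (n=10): 493, 536, 470, 453, 448, 499, 442, 600, 438, 591
Mean correct RT = 4970/10 = 497.0000 ms
Proportion correct = 10/12
IES = 497.0000 / (10/12) = 596.400 ms

596 ms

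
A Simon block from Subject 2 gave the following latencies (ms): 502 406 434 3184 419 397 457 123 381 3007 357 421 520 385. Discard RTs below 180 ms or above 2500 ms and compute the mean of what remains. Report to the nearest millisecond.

425 ms

Excluded: 123, 3007, 3184
Retained (n=11): Σ = 4679
Mean = 4679/11 = 425.3636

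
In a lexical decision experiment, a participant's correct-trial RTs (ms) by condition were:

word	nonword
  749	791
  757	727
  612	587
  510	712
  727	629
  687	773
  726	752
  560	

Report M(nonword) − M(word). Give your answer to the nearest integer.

M(word) = 5328/8 = 666.000
M(nonword) = 4971/7 = 710.143
Difference = 710.143 − 666.000 = 44.143 ms

44 ms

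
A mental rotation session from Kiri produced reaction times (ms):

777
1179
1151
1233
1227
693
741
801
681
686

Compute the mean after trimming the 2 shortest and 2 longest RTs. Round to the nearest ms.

Sorted: 681, 686, 693, 741, 777, 801, 1151, 1179, 1227, 1233
Drop lowest 2 (681, 686) and highest 2 (1227, 1233)
Remaining (n=6): Σ = 5342, mean = 5342/6 = 890.333

890 ms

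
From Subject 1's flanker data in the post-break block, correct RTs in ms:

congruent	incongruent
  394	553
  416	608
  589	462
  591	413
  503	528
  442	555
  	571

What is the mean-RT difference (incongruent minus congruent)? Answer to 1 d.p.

M(congruent) = 2935/6 = 489.167
M(incongruent) = 3690/7 = 527.143
Difference = 527.143 − 489.167 = 37.976 ms

38.0 ms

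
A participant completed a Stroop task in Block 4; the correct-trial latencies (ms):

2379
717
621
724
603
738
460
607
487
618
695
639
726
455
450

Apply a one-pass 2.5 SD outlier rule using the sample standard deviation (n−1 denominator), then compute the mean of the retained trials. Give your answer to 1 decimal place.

n = 15, ΣRT = 10919, M = 727.933
Σ(x−M)² = 3070584.93; s = √(3070584.93/14) = 468.324
Cutoffs: 727.933 ± 2.5·468.324 → [-442.9, 1898.7]
Outside: 2379 → excluded.
Retained (n=14): Σ = 8540, mean = 8540/14 = 610.000

610.0 ms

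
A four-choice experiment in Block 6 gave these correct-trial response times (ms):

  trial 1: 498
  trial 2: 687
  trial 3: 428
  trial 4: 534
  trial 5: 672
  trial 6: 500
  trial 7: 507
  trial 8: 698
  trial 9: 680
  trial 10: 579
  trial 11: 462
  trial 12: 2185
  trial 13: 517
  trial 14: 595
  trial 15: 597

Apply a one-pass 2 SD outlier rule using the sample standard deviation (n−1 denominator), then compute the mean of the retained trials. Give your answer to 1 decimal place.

n = 15, ΣRT = 10139, M = 675.933
Σ(x−M)² = 2543894.93; s = √(2543894.93/14) = 426.271
Cutoffs: 675.933 ± 2·426.271 → [-176.6, 1528.5]
Outside: 2185 → excluded.
Retained (n=14): Σ = 7954, mean = 7954/14 = 568.143

568.1 ms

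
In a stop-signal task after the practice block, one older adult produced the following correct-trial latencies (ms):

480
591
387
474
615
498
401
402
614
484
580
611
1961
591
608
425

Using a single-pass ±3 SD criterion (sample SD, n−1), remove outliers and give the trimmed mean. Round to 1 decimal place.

517.4 ms

n = 16, ΣRT = 9722, M = 607.625
Σ(x−M)² = 2061493.75; s = √(2061493.75/15) = 370.719
Cutoffs: 607.625 ± 3·370.719 → [-504.5, 1719.8]
Outside: 1961 → excluded.
Retained (n=15): Σ = 7761, mean = 7761/15 = 517.400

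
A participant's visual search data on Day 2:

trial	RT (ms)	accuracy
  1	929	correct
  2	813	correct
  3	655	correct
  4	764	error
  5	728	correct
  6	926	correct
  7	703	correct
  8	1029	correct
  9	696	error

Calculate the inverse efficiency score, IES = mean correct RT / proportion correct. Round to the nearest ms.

Correct trials (n=7): 929, 813, 655, 728, 926, 703, 1029
Mean correct RT = 5783/7 = 826.1429 ms
Proportion correct = 7/9
IES = 826.1429 / (7/9) = 1062.184 ms

1062 ms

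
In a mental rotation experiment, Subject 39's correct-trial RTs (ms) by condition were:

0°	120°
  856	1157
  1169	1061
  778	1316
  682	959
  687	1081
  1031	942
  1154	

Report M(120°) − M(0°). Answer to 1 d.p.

177.9 ms

M(0°) = 6357/7 = 908.143
M(120°) = 6516/6 = 1086.000
Difference = 1086.000 − 908.143 = 177.857 ms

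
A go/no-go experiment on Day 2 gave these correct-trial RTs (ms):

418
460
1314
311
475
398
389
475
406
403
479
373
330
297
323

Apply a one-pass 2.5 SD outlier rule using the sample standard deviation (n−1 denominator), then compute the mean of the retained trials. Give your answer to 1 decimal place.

395.5 ms

n = 15, ΣRT = 6851, M = 456.733
Σ(x−M)² = 838788.93; s = √(838788.93/14) = 244.772
Cutoffs: 456.733 ± 2.5·244.772 → [-155.2, 1068.7]
Outside: 1314 → excluded.
Retained (n=14): Σ = 5537, mean = 5537/14 = 395.500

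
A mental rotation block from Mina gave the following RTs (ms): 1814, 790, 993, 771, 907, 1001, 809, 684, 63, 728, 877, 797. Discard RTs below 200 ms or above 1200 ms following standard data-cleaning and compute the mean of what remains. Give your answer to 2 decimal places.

Excluded: 63, 1814
Retained (n=10): Σ = 8357
Mean = 8357/10 = 835.7000

835.70 ms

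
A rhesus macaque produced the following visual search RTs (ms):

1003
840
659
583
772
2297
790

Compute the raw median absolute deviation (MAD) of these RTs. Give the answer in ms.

131 ms

Sorted: 583, 659, 772, 790, 840, 1003, 2297 → median = 790
|x − 790|: 213, 50, 131, 207, 18, 1507, 0
Sorted deviations: 0, 18, 50, 131, 207, 213, 1507 → MAD = 131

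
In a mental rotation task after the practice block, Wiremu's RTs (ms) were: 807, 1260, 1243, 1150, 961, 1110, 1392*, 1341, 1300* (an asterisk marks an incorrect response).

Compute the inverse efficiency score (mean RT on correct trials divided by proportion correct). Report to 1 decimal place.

1445.9 ms

Correct trials (n=7): 807, 1260, 1243, 1150, 961, 1110, 1341
Mean correct RT = 7872/7 = 1124.5714 ms
Proportion correct = 7/9
IES = 1124.5714 / (7/9) = 1445.878 ms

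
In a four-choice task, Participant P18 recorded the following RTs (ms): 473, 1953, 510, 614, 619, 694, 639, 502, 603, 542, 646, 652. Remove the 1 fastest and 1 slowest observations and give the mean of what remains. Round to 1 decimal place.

602.1 ms

Sorted: 473, 502, 510, 542, 603, 614, 619, 639, 646, 652, 694, 1953
Drop lowest 1 (473) and highest 1 (1953)
Remaining (n=10): Σ = 6021, mean = 6021/10 = 602.100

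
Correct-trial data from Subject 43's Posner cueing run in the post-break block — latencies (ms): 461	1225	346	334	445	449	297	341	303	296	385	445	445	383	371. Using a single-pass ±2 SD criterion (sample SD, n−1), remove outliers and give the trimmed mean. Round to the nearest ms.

379 ms

n = 15, ΣRT = 6526, M = 435.067
Σ(x−M)² = 717318.93; s = √(717318.93/14) = 226.356
Cutoffs: 435.067 ± 2·226.356 → [-17.6, 887.8]
Outside: 1225 → excluded.
Retained (n=14): Σ = 5301, mean = 5301/14 = 378.643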